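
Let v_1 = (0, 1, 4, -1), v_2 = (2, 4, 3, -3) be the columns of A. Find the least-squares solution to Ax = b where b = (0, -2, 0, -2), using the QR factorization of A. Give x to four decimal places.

x = (0.1176, -0.1115)

e_1 = v_1/‖v_1‖ = (0, 1, 4, -1)/4.2426 = (0.0000, 0.2357, 0.9428, -0.2357).
r_{12} = e_1·v_2 = 4.4783.
u_2 = v_2 − 4.4783·e_1 = (2.0000, 2.9444, -1.2222, -1.9444).
‖u_2‖ = 4.2361, so e_2 = (0.4721, 0.6951, -0.2885, -0.4590).
Qᵀb = (0.0000, -0.4721).
Back-substitute: x_2 = -0.4721/4.2361 = -0.1115.
x_1 = (0.0000 − 4.4783·(-0.1115))/4.2426 = 0.1176.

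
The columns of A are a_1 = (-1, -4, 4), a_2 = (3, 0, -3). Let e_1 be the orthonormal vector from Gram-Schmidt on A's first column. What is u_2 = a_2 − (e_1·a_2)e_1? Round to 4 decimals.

a_1 = (-1, -4, 4); ‖a_1‖ = 5.7446, so e_1 = (-0.1741, -0.6963, 0.6963).
e_1·a_2 = (-0.1741)·3 + (-0.6963)·0 + 0.6963·(-3) = -2.6112.
u_2 = a_2 + 2.6112·e_1 = (2.5455, -1.8182, -1.1818).

u_2 = (2.5455, -1.8182, -1.1818)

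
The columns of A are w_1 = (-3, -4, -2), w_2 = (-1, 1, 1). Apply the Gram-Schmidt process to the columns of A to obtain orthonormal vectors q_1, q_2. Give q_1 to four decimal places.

w_1 = (-3, -4, -2); ‖w_1‖ = 5.3852, so q_1 = (-0.5571, -0.7428, -0.3714).

q_1 = (-0.5571, -0.7428, -0.3714)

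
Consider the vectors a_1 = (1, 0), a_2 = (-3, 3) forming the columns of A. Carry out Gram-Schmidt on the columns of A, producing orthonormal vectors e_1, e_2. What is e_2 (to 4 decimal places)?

a_1 = (1, 0); ‖a_1‖ = 1.0000, so e_1 = (1.0000, 0.0000).
e_1·a_2 = 1.0000·(-3) + 0.0000·3 = -3.0000.
u_2 = a_2 + 3.0000·e_1 = (0.0000, 3.0000).
‖u_2‖ = 3.0000, so e_2 = (0.0000, 1.0000).

e_2 = (0.0000, 1.0000)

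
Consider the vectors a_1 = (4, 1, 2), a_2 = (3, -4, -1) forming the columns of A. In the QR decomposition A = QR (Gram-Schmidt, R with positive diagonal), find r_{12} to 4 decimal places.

a_1 = (4, 1, 2); ‖a_1‖ = 4.5826, so e_1 = (0.8729, 0.2182, 0.4364).
r_{12} = e_1·a_2 = 1.3093.

r_{12} = 1.3093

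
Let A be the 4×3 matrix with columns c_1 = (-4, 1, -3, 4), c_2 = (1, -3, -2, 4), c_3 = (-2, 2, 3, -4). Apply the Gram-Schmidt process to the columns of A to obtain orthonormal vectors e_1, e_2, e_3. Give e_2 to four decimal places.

e_1 = c_1/‖c_1‖ = (-4, 1, -3, 4)/6.4807 = (-0.6172, 0.1543, -0.4629, 0.6172).
r_{12} = e_1·c_2 = 2.3146.
u_2 = c_2 − 2.3146·e_1 = (2.4286, -3.3571, -0.9286, 2.5714).
‖u_2‖ = 4.9642, so e_2 = (0.4892, -0.6763, -0.1871, 0.5180).

e_2 = (0.4892, -0.6763, -0.1871, 0.5180)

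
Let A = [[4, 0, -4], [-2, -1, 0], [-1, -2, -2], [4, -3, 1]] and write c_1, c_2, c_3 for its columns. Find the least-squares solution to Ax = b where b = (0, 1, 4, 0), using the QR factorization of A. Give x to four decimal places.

x = (-0.5130, -0.8944, -0.5827)

q_1 = c_1/‖c_1‖ = (4, -2, -1, 4)/6.0828 = (0.6576, -0.3288, -0.1644, 0.6576).
r_{12} = q_1·c_2 = -1.3152.
u_2 = c_2 + 1.3152·q_1 = (0.8649, -1.4324, -2.2162, -2.1351).
‖u_2‖ = 3.5029, so q_2 = (0.2469, -0.4089, -0.6327, -0.6095).
r_{13} = q_1·c_3 = -1.6440; r_{23} = q_2·c_3 = -0.3318.
u_3 = c_3 + 1.6440·q_1 + 0.3318·q_2 = (-2.8370, -0.6762, -2.4802, 1.8789).
‖u_3‖ = 4.2646, so q_3 = (-0.6652, -0.1586, -0.5816, 0.4406).
Qᵀb = (-0.9864, -2.9397, -2.4848).
Back-substitute: x_3 = -2.4848/4.2646 = -0.5827.
x_2 = (-2.9397 + 0.3318·(-0.5827))/3.5029 = -0.8944.
x_1 = (-0.9864 + 1.3152·(-0.8944) + 1.6440·(-0.5827))/6.0828 = -0.5130.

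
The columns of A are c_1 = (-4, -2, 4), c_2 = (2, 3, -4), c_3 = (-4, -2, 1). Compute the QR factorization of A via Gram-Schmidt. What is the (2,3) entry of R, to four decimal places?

c_1 = (-4, -2, 4); ‖c_1‖ = 6.0000, so e_1 = (-0.6667, -0.3333, 0.6667).
e_1·c_2 = (-0.6667)·2 + (-0.3333)·3 + 0.6667·(-4) = -5.0000.
u_2 = c_2 + 5.0000·e_1 = (-1.3333, 1.3333, -0.6667).
‖u_2‖ = 2.0000, so e_2 = (-0.6667, 0.6667, -0.3333).
r_{23} = e_2·c_3 = 1.0000.

r_{23} = 1.0000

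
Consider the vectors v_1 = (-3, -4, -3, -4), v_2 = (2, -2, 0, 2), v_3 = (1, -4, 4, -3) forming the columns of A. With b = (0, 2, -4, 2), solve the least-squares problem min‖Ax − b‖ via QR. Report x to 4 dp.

x = (0.1704, 0.3520, -0.8006)

v_1 = (-3, -4, -3, -4); ‖v_1‖ = 7.0711, so q_1 = (-0.4243, -0.5657, -0.4243, -0.5657).
q_1·v_2 = (-0.4243)·2 + (-0.5657)·(-2) + (-0.4243)·0 + (-0.5657)·2 = -0.8485.
u_2 = v_2 + 0.8485·q_1 = (1.6400, -2.4800, -0.3600, 1.5200).
‖u_2‖ = 3.3586, so q_2 = (0.4883, -0.7384, -0.1072, 0.4526).
q_1·v_3 = (-0.4243)·1 + (-0.5657)·(-4) + (-0.4243)·4 + (-0.5657)·(-3) = 1.8385; q_2·v_3 = 0.4883·1 + (-0.7384)·(-4) + (-0.1072)·4 + 0.4526·(-3) = 1.6555.
u_3 = v_3 − 1.8385·q_1 − 1.6555·q_2 = (0.9716, -1.7376, 4.9574, -2.7092).
‖u_3‖ = 5.9899, so q_3 = (0.1622, -0.2901, 0.8276, -0.4523).
Qᵀb = (-0.5657, -0.1429, -4.7953).
Back-substitute: x_3 = -4.7953/5.9899 = -0.8006.
x_2 = (-0.1429 − 1.6555·(-0.8006))/3.3586 = 0.3520.
x_1 = (-0.5657 + 0.8485·0.3520 − 1.8385·(-0.8006))/7.0711 = 0.1704.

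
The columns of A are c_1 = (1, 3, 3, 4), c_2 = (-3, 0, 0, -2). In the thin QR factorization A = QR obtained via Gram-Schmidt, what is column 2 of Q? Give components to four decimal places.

e_1 = c_1/‖c_1‖ = (1, 3, 3, 4)/5.9161 = (0.1690, 0.5071, 0.5071, 0.6761).
r_{12} = e_1·c_2 = -1.8593.
u_2 = c_2 + 1.8593·e_1 = (-2.6857, 0.9429, 0.9429, -0.7429).
‖u_2‖ = 3.0892, so e_2 = (-0.8694, 0.3052, 0.3052, -0.2405).

e_2 = (-0.8694, 0.3052, 0.3052, -0.2405)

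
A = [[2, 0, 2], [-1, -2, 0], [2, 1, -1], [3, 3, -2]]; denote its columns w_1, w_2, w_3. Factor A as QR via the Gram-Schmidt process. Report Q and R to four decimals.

w_1 = (2, -1, 2, 3); ‖w_1‖ = 4.2426, so e_1 = (0.4714, -0.2357, 0.4714, 0.7071).
e_1·w_2 = 0.4714·0 + (-0.2357)·(-2) + 0.4714·1 + 0.7071·3 = 3.0641.
u_2 = w_2 − 3.0641·e_1 = (-1.4444, -1.2778, -0.4444, 0.8333).
‖u_2‖ = 2.1473, so e_2 = (-0.6727, -0.5950, -0.2070, 0.3881).
e_1·w_3 = 0.4714·2 + (-0.2357)·0 + 0.4714·(-1) + 0.7071·(-2) = -0.9428; e_2·w_3 = (-0.6727)·2 + (-0.5950)·0 + (-0.2070)·(-1) + 0.3881·(-2) = -1.9145.
u_3 = w_3 + 0.9428·e_1 + 1.9145·e_2 = (1.1566, -1.3614, -0.9518, -0.5904).
‖u_3‖ = 2.1085, so e_3 = (0.5486, -0.6457, -0.4514, -0.2800).

Q = [[0.4714, -0.6727, 0.5486], [-0.2357, -0.5950, -0.6457], [0.4714, -0.2070, -0.4514], [0.7071, 0.3881, -0.2800]], R = [[4.2426, 3.0641, -0.9428], [0.0000, 2.1473, -1.9145], [0.0000, 0.0000, 2.1085]]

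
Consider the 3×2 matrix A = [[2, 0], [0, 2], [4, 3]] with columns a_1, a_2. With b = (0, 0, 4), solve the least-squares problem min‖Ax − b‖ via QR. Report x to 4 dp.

a_1 = (2, 0, 4); ‖a_1‖ = 4.4721, so e_1 = (0.4472, 0.0000, 0.8944).
e_1·a_2 = 0.4472·0 + 0.0000·2 + 0.8944·3 = 2.6833.
u_2 = a_2 − 2.6833·e_1 = (-1.2000, 2.0000, 0.6000).
‖u_2‖ = 2.4083, so e_2 = (-0.4983, 0.8305, 0.2491).
Qᵀb = (3.5777, 0.9965).
Back-substitute: x_2 = 0.9965/2.4083 = 0.4138.
x_1 = (3.5777 − 2.6833·0.4138)/4.4721 = 0.5517.

x = (0.5517, 0.4138)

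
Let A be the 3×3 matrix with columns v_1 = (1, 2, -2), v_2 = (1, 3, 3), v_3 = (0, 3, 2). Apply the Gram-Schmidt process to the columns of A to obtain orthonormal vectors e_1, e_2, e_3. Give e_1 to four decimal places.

e_1 = (0.3333, 0.6667, -0.6667)

e_1 = v_1/‖v_1‖ = (1, 2, -2)/3.0000 = (0.3333, 0.6667, -0.6667).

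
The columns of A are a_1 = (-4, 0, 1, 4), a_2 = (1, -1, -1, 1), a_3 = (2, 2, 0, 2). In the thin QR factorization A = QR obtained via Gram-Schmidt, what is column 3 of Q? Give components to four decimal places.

q_1 = a_1/‖a_1‖ = (-4, 0, 1, 4)/5.7446 = (-0.6963, 0.0000, 0.1741, 0.6963).
r_{12} = q_1·a_2 = -0.1741.
u_2 = a_2 + 0.1741·q_1 = (0.8788, -1.0000, -0.9697, 1.1212).
‖u_2‖ = 1.9924, so q_2 = (0.4411, -0.5019, -0.4867, 0.5627).
r_{13} = q_1·a_3 = 0.0000; r_{23} = q_2·a_3 = 1.0038.
u_3 = a_3 + 0.0000·q_1 − 1.0038·q_2 = (1.5573, 2.5038, 0.4885, 1.4351).
‖u_3‖ = 3.3155, so q_3 = (0.4697, 0.7552, 0.1474, 0.4329).

q_3 = (0.4697, 0.7552, 0.1474, 0.4329)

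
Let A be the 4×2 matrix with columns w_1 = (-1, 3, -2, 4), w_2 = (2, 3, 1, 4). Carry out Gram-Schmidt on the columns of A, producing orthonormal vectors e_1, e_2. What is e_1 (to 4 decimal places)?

e_1 = (-0.1826, 0.5477, -0.3651, 0.7303)

w_1 = (-1, 3, -2, 4); ‖w_1‖ = 5.4772, so e_1 = (-0.1826, 0.5477, -0.3651, 0.7303).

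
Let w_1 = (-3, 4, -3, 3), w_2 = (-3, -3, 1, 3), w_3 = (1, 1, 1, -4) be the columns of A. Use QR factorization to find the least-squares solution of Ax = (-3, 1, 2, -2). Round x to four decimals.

w_1 = (-3, 4, -3, 3); ‖w_1‖ = 6.5574, so e_1 = (-0.4575, 0.6100, -0.4575, 0.4575).
e_1·w_2 = (-0.4575)·(-3) + 0.6100·(-3) + (-0.4575)·1 + 0.4575·3 = 0.4575.
u_2 = w_2 − 0.4575·e_1 = (-2.7907, -3.2791, 1.2093, 2.7907).
‖u_2‖ = 5.2717, so e_2 = (-0.5294, -0.6220, 0.2294, 0.5294).
e_1·w_3 = (-0.4575)·1 + 0.6100·1 + (-0.4575)·1 + 0.4575·(-4) = -2.1350; e_2·w_3 = (-0.5294)·1 + (-0.6220)·1 + 0.2294·1 + 0.5294·(-4) = -3.0395.
u_3 = w_3 + 2.1350·e_1 + 3.0395·e_2 = (-1.5858, 0.4117, 0.7205, -1.4142).
‖u_3‖ = 2.2811, so e_3 = (-0.6952, 0.1805, 0.3159, -0.6200).
Qᵀb = (0.1525, 0.3662, 4.1377).
Back-substitute: x_3 = 4.1377/2.2811 = 1.8139.
x_2 = (0.3662 + 3.0395·1.8139)/5.2717 = 1.1153.
x_1 = (0.1525 − 0.4575·1.1153 + 2.1350·1.8139)/6.5574 = 0.5360.

x = (0.5360, 1.1153, 1.8139)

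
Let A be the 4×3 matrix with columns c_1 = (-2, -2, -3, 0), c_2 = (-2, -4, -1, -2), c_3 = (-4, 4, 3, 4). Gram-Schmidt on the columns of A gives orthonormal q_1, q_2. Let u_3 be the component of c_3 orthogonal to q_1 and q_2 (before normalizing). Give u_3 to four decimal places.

u_3 = (-5.2800, 0.8400, 2.9600, 2.1200)

c_1 = (-2, -2, -3, 0); ‖c_1‖ = 4.1231, so q_1 = (-0.4851, -0.4851, -0.7276, 0.0000).
q_1·c_2 = (-0.4851)·(-2) + (-0.4851)·(-4) + (-0.7276)·(-1) + 0.0000·(-2) = 3.6380.
u_2 = c_2 − 3.6380·q_1 = (-0.2353, -2.2353, 1.6471, -2.0000).
‖u_2‖ = 3.4300, so q_2 = (-0.0686, -0.6517, 0.4802, -0.5831).
q_1·c_3 = (-0.4851)·(-4) + (-0.4851)·4 + (-0.7276)·3 + 0.0000·4 = -2.1828; q_2·c_3 = (-0.0686)·(-4) + (-0.6517)·4 + 0.4802·3 + (-0.5831)·4 = -3.2242.
u_3 = c_3 + 2.1828·q_1 + 3.2242·q_2 = (-5.2800, 0.8400, 2.9600, 2.1200).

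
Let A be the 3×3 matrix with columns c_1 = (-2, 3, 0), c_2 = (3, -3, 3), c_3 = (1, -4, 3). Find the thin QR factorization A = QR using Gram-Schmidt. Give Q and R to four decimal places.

Q = [[-0.5547, 0.2224, -0.8018], [0.8321, 0.1482, -0.5345], [0.0000, 0.9636, 0.2673]], R = [[3.6056, -4.1603, -3.8829], [0.0000, 3.1132, 2.5202], [0.0000, 0.0000, 2.1381]]

c_1 = (-2, 3, 0); ‖c_1‖ = 3.6056, so q_1 = (-0.5547, 0.8321, 0.0000).
q_1·c_2 = (-0.5547)·3 + 0.8321·(-3) + 0.0000·3 = -4.1603.
u_2 = c_2 + 4.1603·q_1 = (0.6923, 0.4615, 3.0000).
‖u_2‖ = 3.1132, so q_2 = (0.2224, 0.1482, 0.9636).
q_1·c_3 = (-0.5547)·1 + 0.8321·(-4) + 0.0000·3 = -3.8829; q_2·c_3 = 0.2224·1 + 0.1482·(-4) + 0.9636·3 = 2.5202.
u_3 = c_3 + 3.8829·q_1 − 2.5202·q_2 = (-1.7143, -1.1429, 0.5714).
‖u_3‖ = 2.1381, so q_3 = (-0.8018, -0.5345, 0.2673).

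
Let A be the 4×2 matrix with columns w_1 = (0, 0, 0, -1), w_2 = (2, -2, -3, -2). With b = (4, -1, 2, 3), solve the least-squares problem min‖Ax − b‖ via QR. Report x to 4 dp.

q_1 = w_1/‖w_1‖ = (0, 0, 0, -1)/1.0000 = (0.0000, 0.0000, 0.0000, -1.0000).
r_{12} = q_1·w_2 = 2.0000.
u_2 = w_2 − 2.0000·q_1 = (2.0000, -2.0000, -3.0000, 0.0000).
‖u_2‖ = 4.1231, so q_2 = (0.4851, -0.4851, -0.7276, 0.0000).
Qᵀb = (-3.0000, 0.9701).
Back-substitute: x_2 = 0.9701/4.1231 = 0.2353.
x_1 = (-3.0000 − 2.0000·0.2353)/1.0000 = -3.4706.

x = (-3.4706, 0.2353)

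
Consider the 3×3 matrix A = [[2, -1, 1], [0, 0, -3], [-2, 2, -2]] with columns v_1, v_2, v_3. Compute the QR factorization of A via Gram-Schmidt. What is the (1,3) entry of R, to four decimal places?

v_1 = (2, 0, -2); ‖v_1‖ = 2.8284, so q_1 = (0.7071, 0.0000, -0.7071).
r_{13} = q_1·v_3 = 2.1213.

r_{13} = 2.1213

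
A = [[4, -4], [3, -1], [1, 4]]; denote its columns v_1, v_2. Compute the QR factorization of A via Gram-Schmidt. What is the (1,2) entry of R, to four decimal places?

r_{12} = -2.9417

v_1 = (4, 3, 1); ‖v_1‖ = 5.0990, so e_1 = (0.7845, 0.5883, 0.1961).
r_{12} = e_1·v_2 = -2.9417.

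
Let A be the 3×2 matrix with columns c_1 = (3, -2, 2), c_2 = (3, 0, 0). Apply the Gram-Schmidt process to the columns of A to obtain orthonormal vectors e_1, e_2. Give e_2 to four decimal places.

e_2 = (0.6860, 0.5145, -0.5145)

c_1 = (3, -2, 2); ‖c_1‖ = 4.1231, so e_1 = (0.7276, -0.4851, 0.4851).
e_1·c_2 = 0.7276·3 + (-0.4851)·0 + 0.4851·0 = 2.1828.
u_2 = c_2 − 2.1828·e_1 = (1.4118, 1.0588, -1.0588).
‖u_2‖ = 2.0580, so e_2 = (0.6860, 0.5145, -0.5145).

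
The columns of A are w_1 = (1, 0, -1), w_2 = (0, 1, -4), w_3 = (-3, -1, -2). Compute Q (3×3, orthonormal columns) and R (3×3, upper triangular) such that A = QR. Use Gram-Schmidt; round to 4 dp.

w_1 = (1, 0, -1); ‖w_1‖ = 1.4142, so q_1 = (0.7071, 0.0000, -0.7071).
q_1·w_2 = 0.7071·0 + 0.0000·1 + (-0.7071)·(-4) = 2.8284.
u_2 = w_2 − 2.8284·q_1 = (-2.0000, 1.0000, -2.0000).
‖u_2‖ = 3.0000, so q_2 = (-0.6667, 0.3333, -0.6667).
q_1·w_3 = 0.7071·(-3) + 0.0000·(-1) + (-0.7071)·(-2) = -0.7071; q_2·w_3 = (-0.6667)·(-3) + 0.3333·(-1) + (-0.6667)·(-2) = 3.0000.
u_3 = w_3 + 0.7071·q_1 − 3.0000·q_2 = (-0.5000, -2.0000, -0.5000).
‖u_3‖ = 2.1213, so q_3 = (-0.2357, -0.9428, -0.2357).

Q = [[0.7071, -0.6667, -0.2357], [0.0000, 0.3333, -0.9428], [-0.7071, -0.6667, -0.2357]], R = [[1.4142, 2.8284, -0.7071], [0.0000, 3.0000, 3.0000], [0.0000, 0.0000, 2.1213]]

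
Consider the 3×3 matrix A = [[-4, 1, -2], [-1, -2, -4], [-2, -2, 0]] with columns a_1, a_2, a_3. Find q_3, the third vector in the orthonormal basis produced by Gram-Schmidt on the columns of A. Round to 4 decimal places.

a_1 = (-4, -1, -2); ‖a_1‖ = 4.5826, so q_1 = (-0.8729, -0.2182, -0.4364).
q_1·a_2 = (-0.8729)·1 + (-0.2182)·(-2) + (-0.4364)·(-2) = 0.4364.
u_2 = a_2 − 0.4364·q_1 = (1.3810, -1.9048, -1.8095).
‖u_2‖ = 2.9681, so q_2 = (0.4653, -0.6417, -0.6097).
q_1·a_3 = (-0.8729)·(-2) + (-0.2182)·(-4) + (-0.4364)·0 = 2.6186; q_2·a_3 = 0.4653·(-2) + (-0.6417)·(-4) + (-0.6097)·0 = 1.6365.
u_3 = a_3 − 2.6186·q_1 − 1.6365·q_2 = (-0.4757, -2.3784, 2.1405).
‖u_3‖ = 3.2349, so q_3 = (-0.1470, -0.7352, 0.6617).

q_3 = (-0.1470, -0.7352, 0.6617)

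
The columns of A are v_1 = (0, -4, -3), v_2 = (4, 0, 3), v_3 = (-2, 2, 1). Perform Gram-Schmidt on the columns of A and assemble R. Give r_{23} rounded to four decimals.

r_{23} = -1.9208

v_1 = (0, -4, -3); ‖v_1‖ = 5.0000, so e_1 = (0.0000, -0.8000, -0.6000).
e_1·v_2 = 0.0000·4 + (-0.8000)·0 + (-0.6000)·3 = -1.8000.
u_2 = v_2 + 1.8000·e_1 = (4.0000, -1.4400, 1.9200).
‖u_2‖ = 4.6648, so e_2 = (0.8575, -0.3087, 0.4116).
r_{23} = e_2·v_3 = -1.9208.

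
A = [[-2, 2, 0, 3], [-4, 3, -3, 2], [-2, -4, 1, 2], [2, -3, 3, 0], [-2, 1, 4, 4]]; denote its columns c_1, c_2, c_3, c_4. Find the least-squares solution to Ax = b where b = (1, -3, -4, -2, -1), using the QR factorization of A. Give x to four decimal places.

c_1 = (-2, -4, -2, 2, -2); ‖c_1‖ = 5.6569, so e_1 = (-0.3536, -0.7071, -0.3536, 0.3536, -0.3536).
e_1·c_2 = (-0.3536)·2 + (-0.7071)·3 + (-0.3536)·(-4) + 0.3536·(-3) + (-0.3536)·1 = -2.8284.
u_2 = c_2 + 2.8284·e_1 = (1.0000, 1.0000, -5.0000, -2.0000, 0.0000).
‖u_2‖ = 5.5678, so e_2 = (0.1796, 0.1796, -0.8980, -0.3592, 0.0000).
e_1·c_3 = (-0.3536)·0 + (-0.7071)·(-3) + (-0.3536)·1 + 0.3536·3 + (-0.3536)·4 = 1.4142; e_2·c_3 = 0.1796·0 + 0.1796·(-3) + (-0.8980)·1 + (-0.3592)·3 + 0.0000·4 = -2.5145.
u_3 = c_3 − 1.4142·e_1 + 2.5145·e_2 = (0.9516, -1.5484, -0.7581, 1.5968, 4.5000).
‖u_3‖ = 5.1650, so e_3 = (0.1842, -0.2998, -0.1468, 0.3092, 0.8712).
e_1·c_4 = (-0.3536)·3 + (-0.7071)·2 + (-0.3536)·2 + 0.3536·0 + (-0.3536)·4 = -4.5962; e_2·c_4 = 0.1796·3 + 0.1796·2 + (-0.8980)·2 + (-0.3592)·0 + 0.0000·4 = -0.8980; e_3·c_4 = 0.1842·3 + (-0.2998)·2 + (-0.1468)·2 + 0.3092·0 + 0.8712·4 = 3.1446.
u_4 = c_4 + 4.5962·e_1 + 0.8980·e_2 − 3.1446·e_3 = (0.9569, -0.1460, 0.0301, 0.3303, -0.3647).
‖u_4‖ = 1.0863, so e_4 = (0.8809, -0.1344, 0.0277, 0.3040, -0.3358).
Qᵀb = (2.8284, 3.9513, 0.1811, 0.9011).
Back-substitute: x_4 = 0.9011/1.0863 = 0.8295.
x_3 = (0.1811 − 3.1446·0.8295)/5.1650 = -0.4700.
x_2 = (3.9513 + 2.5145·(-0.4700) + 0.8980·0.8295)/5.5678 = 0.6312.
x_1 = (2.8284 + 2.8284·0.6312 − 1.4142·(-0.4700) + 4.5962·0.8295)/5.6569 = 1.6071.

x = (1.6071, 0.6312, -0.4700, 0.8295)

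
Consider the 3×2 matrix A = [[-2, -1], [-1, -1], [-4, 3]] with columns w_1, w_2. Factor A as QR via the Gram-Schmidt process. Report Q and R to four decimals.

Q = [[-0.4364, -0.6949], [-0.2182, -0.5345], [-0.8729, 0.4811]], R = [[4.5826, -1.9640], [0.0000, 2.6726]]

w_1 = (-2, -1, -4); ‖w_1‖ = 4.5826, so q_1 = (-0.4364, -0.2182, -0.8729).
q_1·w_2 = (-0.4364)·(-1) + (-0.2182)·(-1) + (-0.8729)·3 = -1.9640.
u_2 = w_2 + 1.9640·q_1 = (-1.8571, -1.4286, 1.2857).
‖u_2‖ = 2.6726, so q_2 = (-0.6949, -0.5345, 0.4811).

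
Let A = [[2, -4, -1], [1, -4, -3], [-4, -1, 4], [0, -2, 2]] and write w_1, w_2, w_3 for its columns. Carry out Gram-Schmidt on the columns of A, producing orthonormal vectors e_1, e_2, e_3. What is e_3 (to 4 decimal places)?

e_3 = (0.3333, -0.6667, 0.0000, 0.6667)

w_1 = (2, 1, -4, 0); ‖w_1‖ = 4.5826, so e_1 = (0.4364, 0.2182, -0.8729, 0.0000).
e_1·w_2 = 0.4364·(-4) + 0.2182·(-4) + (-0.8729)·(-1) + 0.0000·(-2) = -1.7457.
u_2 = w_2 + 1.7457·e_1 = (-3.2381, -3.6190, -2.5238, -2.0000).
‖u_2‖ = 5.8269, so e_2 = (-0.5557, -0.6211, -0.4331, -0.3432).
e_1·w_3 = 0.4364·(-1) + 0.2182·(-3) + (-0.8729)·4 + 0.0000·2 = -4.5826; e_2·w_3 = (-0.5557)·(-1) + (-0.6211)·(-3) + (-0.4331)·4 + (-0.3432)·2 = 0.0000.
u_3 = w_3 + 4.5826·e_1 + 0.0000·e_2 = (1.0000, -2.0000, 0.0000, 2.0000).
‖u_3‖ = 3.0000, so e_3 = (0.3333, -0.6667, 0.0000, 0.6667).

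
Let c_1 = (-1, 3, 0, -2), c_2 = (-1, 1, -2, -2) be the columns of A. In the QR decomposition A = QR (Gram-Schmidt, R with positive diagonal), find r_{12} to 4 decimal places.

c_1 = (-1, 3, 0, -2); ‖c_1‖ = 3.7417, so e_1 = (-0.2673, 0.8018, 0.0000, -0.5345).
r_{12} = e_1·c_2 = 2.1381.

r_{12} = 2.1381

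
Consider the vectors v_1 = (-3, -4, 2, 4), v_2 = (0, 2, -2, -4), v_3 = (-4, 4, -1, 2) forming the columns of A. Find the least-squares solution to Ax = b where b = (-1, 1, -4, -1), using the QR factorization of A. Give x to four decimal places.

x = (0.1940, 0.7916, 0.2170)

e_1 = v_1/‖v_1‖ = (-3, -4, 2, 4)/6.7082 = (-0.4472, -0.5963, 0.2981, 0.5963).
r_{12} = e_1·v_2 = -4.1740.
u_2 = v_2 + 4.1740·e_1 = (-1.8667, -0.4889, -0.7556, -1.5111).
‖u_2‖ = 2.5647, so e_2 = (-0.7278, -0.1906, -0.2946, -0.5892).
r_{13} = e_1·v_3 = 0.2981; r_{23} = e_2·v_3 = 1.2650.
u_3 = v_3 − 0.2981·e_1 − 1.2650·e_2 = (-2.9459, 4.4189, -0.7162, 2.5676).
‖u_3‖ = 5.9423, so e_3 = (-0.4958, 0.7436, -0.1205, 0.4321).
Qᵀb = (-1.9379, 2.3048, 1.2894).
Back-substitute: x_3 = 1.2894/5.9423 = 0.2170.
x_2 = (2.3048 − 1.2650·0.2170)/2.5647 = 0.7916.
x_1 = (-1.9379 + 4.1740·0.7916 − 0.2981·0.2170)/6.7082 = 0.1940.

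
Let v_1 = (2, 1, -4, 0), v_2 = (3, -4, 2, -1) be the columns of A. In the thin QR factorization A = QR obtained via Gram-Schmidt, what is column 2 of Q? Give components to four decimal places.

q_2 = (0.6715, -0.6984, 0.1612, -0.1880)

v_1 = (2, 1, -4, 0); ‖v_1‖ = 4.5826, so q_1 = (0.4364, 0.2182, -0.8729, 0.0000).
q_1·v_2 = 0.4364·3 + 0.2182·(-4) + (-0.8729)·2 + 0.0000·(-1) = -1.3093.
u_2 = v_2 + 1.3093·q_1 = (3.5714, -3.7143, 0.8571, -1.0000).
‖u_2‖ = 5.3184, so q_2 = (0.6715, -0.6984, 0.1612, -0.1880).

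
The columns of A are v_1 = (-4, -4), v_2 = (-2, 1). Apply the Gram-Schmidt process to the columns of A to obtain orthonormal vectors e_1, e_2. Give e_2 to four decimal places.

v_1 = (-4, -4); ‖v_1‖ = 5.6569, so e_1 = (-0.7071, -0.7071).
e_1·v_2 = (-0.7071)·(-2) + (-0.7071)·1 = 0.7071.
u_2 = v_2 − 0.7071·e_1 = (-1.5000, 1.5000).
‖u_2‖ = 2.1213, so e_2 = (-0.7071, 0.7071).

e_2 = (-0.7071, 0.7071)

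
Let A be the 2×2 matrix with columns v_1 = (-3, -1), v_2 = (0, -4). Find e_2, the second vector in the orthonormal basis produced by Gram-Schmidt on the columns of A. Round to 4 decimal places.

v_1 = (-3, -1); ‖v_1‖ = 3.1623, so e_1 = (-0.9487, -0.3162).
e_1·v_2 = (-0.9487)·0 + (-0.3162)·(-4) = 1.2649.
u_2 = v_2 − 1.2649·e_1 = (1.2000, -3.6000).
‖u_2‖ = 3.7947, so e_2 = (0.3162, -0.9487).

e_2 = (0.3162, -0.9487)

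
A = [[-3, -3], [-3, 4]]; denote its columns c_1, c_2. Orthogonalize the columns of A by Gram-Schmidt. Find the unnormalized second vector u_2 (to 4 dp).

u_2 = (-3.5000, 3.5000)

e_1 = c_1/‖c_1‖ = (-3, -3)/4.2426 = (-0.7071, -0.7071).
r_{12} = e_1·c_2 = -0.7071.
u_2 = c_2 + 0.7071·e_1 = (-3.5000, 3.5000).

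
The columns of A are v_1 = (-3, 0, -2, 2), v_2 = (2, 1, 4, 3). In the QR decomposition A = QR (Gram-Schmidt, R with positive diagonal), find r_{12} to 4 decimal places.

v_1 = (-3, 0, -2, 2); ‖v_1‖ = 4.1231, so e_1 = (-0.7276, 0.0000, -0.4851, 0.4851).
r_{12} = e_1·v_2 = -1.9403.

r_{12} = -1.9403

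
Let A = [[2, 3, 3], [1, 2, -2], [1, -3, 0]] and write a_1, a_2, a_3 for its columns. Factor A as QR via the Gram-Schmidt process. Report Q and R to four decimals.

Q = [[0.8165, 0.3157, 0.4834], [0.4082, 0.2763, -0.8701], [0.4082, -0.9077, -0.0967]], R = [[2.4495, 2.0412, 1.6330], [0.0000, 4.2230, 0.3947], [0.0000, 0.0000, 3.1902]]

q_1 = a_1/‖a_1‖ = (2, 1, 1)/2.4495 = (0.8165, 0.4082, 0.4082).
r_{12} = q_1·a_2 = 2.0412.
u_2 = a_2 − 2.0412·q_1 = (1.3333, 1.1667, -3.8333).
‖u_2‖ = 4.2230, so q_2 = (0.3157, 0.2763, -0.9077).
r_{13} = q_1·a_3 = 1.6330; r_{23} = q_2·a_3 = 0.3947.
u_3 = a_3 − 1.6330·q_1 − 0.3947·q_2 = (1.5421, -2.7757, -0.3084).
‖u_3‖ = 3.1902, so q_3 = (0.4834, -0.8701, -0.0967).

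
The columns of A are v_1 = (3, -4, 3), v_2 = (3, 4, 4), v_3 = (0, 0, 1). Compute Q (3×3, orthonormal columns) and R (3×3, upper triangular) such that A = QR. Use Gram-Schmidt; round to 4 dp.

Q = [[0.5145, 0.4033, -0.7568], [-0.6860, 0.7231, -0.0811], [0.5145, 0.5608, 0.6486]], R = [[5.8310, 0.8575, 0.5145], [0.0000, 6.3454, 0.5608], [0.0000, 0.0000, 0.6486]]

q_1 = v_1/‖v_1‖ = (3, -4, 3)/5.8310 = (0.5145, -0.6860, 0.5145).
r_{12} = q_1·v_2 = 0.8575.
u_2 = v_2 − 0.8575·q_1 = (2.5588, 4.5882, 3.5588).
‖u_2‖ = 6.3454, so q_2 = (0.4033, 0.7231, 0.5608).
r_{13} = q_1·v_3 = 0.5145; r_{23} = q_2·v_3 = 0.5608.
u_3 = v_3 − 0.5145·q_1 − 0.5608·q_2 = (-0.4909, -0.0526, 0.4207).
‖u_3‖ = 0.6486, so q_3 = (-0.7568, -0.0811, 0.6486).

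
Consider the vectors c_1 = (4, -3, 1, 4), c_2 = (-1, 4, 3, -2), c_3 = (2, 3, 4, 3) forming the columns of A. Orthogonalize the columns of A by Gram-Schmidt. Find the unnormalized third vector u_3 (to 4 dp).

u_3 = (-0.6337, 1.0586, -0.5751, 1.5714)

c_1 = (4, -3, 1, 4); ‖c_1‖ = 6.4807, so q_1 = (0.6172, -0.4629, 0.1543, 0.6172).
q_1·c_2 = 0.6172·(-1) + (-0.4629)·4 + 0.1543·3 + 0.6172·(-2) = -3.2404.
u_2 = c_2 + 3.2404·q_1 = (1.0000, 2.5000, 3.5000, 0.0000).
‖u_2‖ = 4.4159, so q_2 = (0.2265, 0.5661, 0.7926, 0.0000).
q_1·c_3 = 0.6172·2 + (-0.4629)·3 + 0.1543·4 + 0.6172·3 = 2.3146; q_2·c_3 = 0.2265·2 + 0.5661·3 + 0.7926·4 + 0.0000·3 = 5.3217.
u_3 = c_3 − 2.3146·q_1 − 5.3217·q_2 = (-0.6337, 1.0586, -0.5751, 1.5714).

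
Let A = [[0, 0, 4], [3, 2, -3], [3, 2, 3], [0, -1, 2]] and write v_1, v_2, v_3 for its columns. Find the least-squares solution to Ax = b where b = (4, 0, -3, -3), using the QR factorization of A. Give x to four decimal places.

x = (-2.7745, 3.4118, 0.2059)

v_1 = (0, 3, 3, 0); ‖v_1‖ = 4.2426, so e_1 = (0.0000, 0.7071, 0.7071, 0.0000).
e_1·v_2 = 0.0000·0 + 0.7071·2 + 0.7071·2 + 0.0000·(-1) = 2.8284.
u_2 = v_2 − 2.8284·e_1 = (0.0000, 0.0000, 0.0000, -1.0000).
‖u_2‖ = 1.0000, so e_2 = (0.0000, 0.0000, 0.0000, -1.0000).
e_1·v_3 = 0.0000·4 + 0.7071·(-3) + 0.7071·3 + 0.0000·2 = 0.0000; e_2·v_3 = 0.0000·4 + (0.0000)·(-3) + (0.0000)·3 + (-1.0000)·2 = -2.0000.
u_3 = v_3 + 0.0000·e_1 + 2.0000·e_2 = (4.0000, -3.0000, 3.0000, 0.0000).
‖u_3‖ = 5.8310, so e_3 = (0.6860, -0.5145, 0.5145, 0.0000).
Qᵀb = (-2.1213, 3.0000, 1.2005).
Back-substitute: x_3 = 1.2005/5.8310 = 0.2059.
x_2 = (3.0000 + 2.0000·0.2059)/1.0000 = 3.4118.
x_1 = (-2.1213 − 2.8284·3.4118 + 0.0000·0.2059)/4.2426 = -2.7745.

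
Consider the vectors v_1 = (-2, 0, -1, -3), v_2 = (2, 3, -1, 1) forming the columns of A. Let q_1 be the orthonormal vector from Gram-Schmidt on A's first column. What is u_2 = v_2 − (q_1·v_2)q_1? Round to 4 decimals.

u_2 = (1.1429, 3.0000, -1.4286, -0.2857)

v_1 = (-2, 0, -1, -3); ‖v_1‖ = 3.7417, so q_1 = (-0.5345, 0.0000, -0.2673, -0.8018).
q_1·v_2 = (-0.5345)·2 + 0.0000·3 + (-0.2673)·(-1) + (-0.8018)·1 = -1.6036.
u_2 = v_2 + 1.6036·q_1 = (1.1429, 3.0000, -1.4286, -0.2857).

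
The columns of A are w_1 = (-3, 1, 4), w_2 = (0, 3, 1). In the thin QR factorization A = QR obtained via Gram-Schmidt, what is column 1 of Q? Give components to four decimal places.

w_1 = (-3, 1, 4); ‖w_1‖ = 5.0990, so e_1 = (-0.5883, 0.1961, 0.7845).

e_1 = (-0.5883, 0.1961, 0.7845)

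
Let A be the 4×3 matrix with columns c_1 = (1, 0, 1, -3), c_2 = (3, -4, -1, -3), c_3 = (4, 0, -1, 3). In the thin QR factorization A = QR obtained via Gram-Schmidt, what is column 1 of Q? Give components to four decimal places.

e_1 = c_1/‖c_1‖ = (1, 0, 1, -3)/3.3166 = (0.3015, 0.0000, 0.3015, -0.9045).

e_1 = (0.3015, 0.0000, 0.3015, -0.9045)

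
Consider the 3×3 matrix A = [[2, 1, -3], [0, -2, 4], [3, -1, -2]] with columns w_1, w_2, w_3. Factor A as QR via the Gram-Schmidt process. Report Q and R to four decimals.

Q = [[0.5547, 0.4741, 0.6838], [0.0000, -0.8218, 0.5698], [0.8321, -0.3161, -0.4558]], R = [[3.6056, -0.2774, -3.3282], [0.0000, 2.4337, -4.0773], [0.0000, 0.0000, 1.1396]]

e_1 = w_1/‖w_1‖ = (2, 0, 3)/3.6056 = (0.5547, 0.0000, 0.8321).
r_{12} = e_1·w_2 = -0.2774.
u_2 = w_2 + 0.2774·e_1 = (1.1538, -2.0000, -0.7692).
‖u_2‖ = 2.4337, so e_2 = (0.4741, -0.8218, -0.3161).
r_{13} = e_1·w_3 = -3.3282; r_{23} = e_2·w_3 = -4.0773.
u_3 = w_3 + 3.3282·e_1 + 4.0773·e_2 = (0.7792, 0.6494, -0.5195).
‖u_3‖ = 1.1396, so e_3 = (0.6838, 0.5698, -0.4558).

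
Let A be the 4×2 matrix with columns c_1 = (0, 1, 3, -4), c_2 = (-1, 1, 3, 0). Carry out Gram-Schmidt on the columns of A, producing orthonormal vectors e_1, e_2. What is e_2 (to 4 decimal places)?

c_1 = (0, 1, 3, -4); ‖c_1‖ = 5.0990, so e_1 = (0.0000, 0.1961, 0.5883, -0.7845).
e_1·c_2 = 0.0000·(-1) + 0.1961·1 + 0.5883·3 + (-0.7845)·0 = 1.9612.
u_2 = c_2 − 1.9612·e_1 = (-1.0000, 0.6154, 1.8462, 1.5385).
‖u_2‖ = 2.6747, so e_2 = (-0.3739, 0.2301, 0.6902, 0.5752).

e_2 = (-0.3739, 0.2301, 0.6902, 0.5752)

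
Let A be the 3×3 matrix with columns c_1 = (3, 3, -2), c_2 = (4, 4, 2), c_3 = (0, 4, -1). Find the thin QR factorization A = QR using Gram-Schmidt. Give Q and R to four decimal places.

Q = [[0.6396, 0.3015, -0.7071], [0.6396, 0.3015, 0.7071], [-0.4264, 0.9045, 0.0000]], R = [[4.6904, 4.2640, 2.9848], [0.0000, 4.2212, 0.3015], [0.0000, 0.0000, 2.8284]]

q_1 = c_1/‖c_1‖ = (3, 3, -2)/4.6904 = (0.6396, 0.6396, -0.4264).
r_{12} = q_1·c_2 = 4.2640.
u_2 = c_2 − 4.2640·q_1 = (1.2727, 1.2727, 3.8182).
‖u_2‖ = 4.2212, so q_2 = (0.3015, 0.3015, 0.9045).
r_{13} = q_1·c_3 = 2.9848; r_{23} = q_2·c_3 = 0.3015.
u_3 = c_3 − 2.9848·q_1 − 0.3015·q_2 = (-2.0000, 2.0000, 0.0000).
‖u_3‖ = 2.8284, so q_3 = (-0.7071, 0.7071, 0.0000).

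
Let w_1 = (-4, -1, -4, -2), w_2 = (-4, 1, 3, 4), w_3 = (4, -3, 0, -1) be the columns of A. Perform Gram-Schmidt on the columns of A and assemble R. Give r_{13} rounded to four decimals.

w_1 = (-4, -1, -4, -2); ‖w_1‖ = 6.0828, so e_1 = (-0.6576, -0.1644, -0.6576, -0.3288).
r_{13} = e_1·w_3 = -1.8084.

r_{13} = -1.8084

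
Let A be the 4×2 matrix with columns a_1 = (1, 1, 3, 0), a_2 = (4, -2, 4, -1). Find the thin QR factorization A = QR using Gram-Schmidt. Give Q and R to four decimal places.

Q = [[0.3015, 0.6227], [0.3015, -0.7472], [0.9045, 0.0415], [0.0000, -0.2283]], R = [[3.3166, 4.2212], [0.0000, 4.3797]]

a_1 = (1, 1, 3, 0); ‖a_1‖ = 3.3166, so e_1 = (0.3015, 0.3015, 0.9045, 0.0000).
e_1·a_2 = 0.3015·4 + 0.3015·(-2) + 0.9045·4 + 0.0000·(-1) = 4.2212.
u_2 = a_2 − 4.2212·e_1 = (2.7273, -3.2727, 0.1818, -1.0000).
‖u_2‖ = 4.3797, so e_2 = (0.6227, -0.7472, 0.0415, -0.2283).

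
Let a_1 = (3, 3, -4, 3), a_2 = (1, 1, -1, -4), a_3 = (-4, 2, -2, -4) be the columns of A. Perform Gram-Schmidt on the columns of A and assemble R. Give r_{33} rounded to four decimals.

a_1 = (3, 3, -4, 3); ‖a_1‖ = 6.5574, so q_1 = (0.4575, 0.4575, -0.6100, 0.4575).
q_1·a_2 = 0.4575·1 + 0.4575·1 + (-0.6100)·(-1) + 0.4575·(-4) = -0.3050.
u_2 = a_2 + 0.3050·q_1 = (1.1395, 1.1395, -1.1860, -3.8605).
‖u_2‖ = 4.3482, so q_2 = (0.2621, 0.2621, -0.2728, -0.8878).
q_1·a_3 = 0.4575·(-4) + 0.4575·2 + (-0.6100)·(-2) + 0.4575·(-4) = -1.5250; q_2·a_3 = 0.2621·(-4) + 0.2621·2 + (-0.2728)·(-2) + (-0.8878)·(-4) = 3.5727.
u_3 = a_3 + 1.5250·q_1 − 3.5727·q_2 = (-4.2386, 1.7614, -1.9557, -0.1304).
r_{33} = ‖u_3‖ = 4.9910.

r_{33} = 4.9910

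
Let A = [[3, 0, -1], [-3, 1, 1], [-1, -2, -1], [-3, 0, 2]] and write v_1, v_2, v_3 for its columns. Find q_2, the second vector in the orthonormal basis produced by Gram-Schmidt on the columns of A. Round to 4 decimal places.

v_1 = (3, -3, -1, -3); ‖v_1‖ = 5.2915, so q_1 = (0.5669, -0.5669, -0.1890, -0.5669).
q_1·v_2 = 0.5669·0 + (-0.5669)·1 + (-0.1890)·(-2) + (-0.5669)·0 = -0.1890.
u_2 = v_2 + 0.1890·q_1 = (0.1071, 0.8929, -2.0357, -0.1071).
‖u_2‖ = 2.2281, so q_2 = (0.0481, 0.4007, -0.9137, -0.0481).

q_2 = (0.0481, 0.4007, -0.9137, -0.0481)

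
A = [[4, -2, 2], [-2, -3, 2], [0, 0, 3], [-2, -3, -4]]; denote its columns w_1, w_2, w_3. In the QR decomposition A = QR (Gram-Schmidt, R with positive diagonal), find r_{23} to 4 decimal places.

r_{23} = 0.0000

q_1 = w_1/‖w_1‖ = (4, -2, 0, -2)/4.8990 = (0.8165, -0.4082, 0.0000, -0.4082).
r_{12} = q_1·w_2 = 0.8165.
u_2 = w_2 − 0.8165·q_1 = (-2.6667, -2.6667, 0.0000, -2.6667).
‖u_2‖ = 4.6188, so q_2 = (-0.5774, -0.5774, 0.0000, -0.5774).
r_{23} = q_2·w_3 = 0.0000.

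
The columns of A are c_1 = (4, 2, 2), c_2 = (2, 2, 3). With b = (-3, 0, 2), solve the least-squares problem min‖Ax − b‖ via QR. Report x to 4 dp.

c_1 = (4, 2, 2); ‖c_1‖ = 4.8990, so e_1 = (0.8165, 0.4082, 0.4082).
e_1·c_2 = 0.8165·2 + 0.4082·2 + 0.4082·3 = 3.6742.
u_2 = c_2 − 3.6742·e_1 = (-1.0000, 0.5000, 1.5000).
‖u_2‖ = 1.8708, so e_2 = (-0.5345, 0.2673, 0.8018).
Qᵀb = (-1.6330, 3.2071).
Back-substitute: x_2 = 3.2071/1.8708 = 1.7143.
x_1 = (-1.6330 − 3.6742·1.7143)/4.8990 = -1.6190.

x = (-1.6190, 1.7143)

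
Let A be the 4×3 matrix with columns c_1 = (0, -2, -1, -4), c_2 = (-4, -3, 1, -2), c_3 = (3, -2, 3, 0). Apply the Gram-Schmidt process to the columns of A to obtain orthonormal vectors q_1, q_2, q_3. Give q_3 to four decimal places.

q_3 = (0.5065, -0.4750, 0.7172, 0.0582)

c_1 = (0, -2, -1, -4); ‖c_1‖ = 4.5826, so q_1 = (0.0000, -0.4364, -0.2182, -0.8729).
q_1·c_2 = 0.0000·(-4) + (-0.4364)·(-3) + (-0.2182)·1 + (-0.8729)·(-2) = 2.8368.
u_2 = c_2 − 2.8368·q_1 = (-4.0000, -1.7619, 1.6190, 0.4762).
‖u_2‖ = 4.6853, so q_2 = (-0.8537, -0.3760, 0.3456, 0.1016).
q_1·c_3 = 0.0000·3 + (-0.4364)·(-2) + (-0.2182)·3 + (-0.8729)·0 = 0.2182; q_2·c_3 = (-0.8537)·3 + (-0.3760)·(-2) + 0.3456·3 + 0.1016·0 = -0.7724.
u_3 = c_3 − 0.2182·q_1 + 0.7724·q_2 = (2.3406, -2.1952, 3.3145, 0.2690).
‖u_3‖ = 4.6212, so q_3 = (0.5065, -0.4750, 0.7172, 0.0582).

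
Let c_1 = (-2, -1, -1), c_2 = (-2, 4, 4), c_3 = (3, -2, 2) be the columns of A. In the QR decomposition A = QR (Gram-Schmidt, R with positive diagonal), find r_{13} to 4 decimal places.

c_1 = (-2, -1, -1); ‖c_1‖ = 2.4495, so e_1 = (-0.8165, -0.4082, -0.4082).
r_{13} = e_1·c_3 = -2.4495.

r_{13} = -2.4495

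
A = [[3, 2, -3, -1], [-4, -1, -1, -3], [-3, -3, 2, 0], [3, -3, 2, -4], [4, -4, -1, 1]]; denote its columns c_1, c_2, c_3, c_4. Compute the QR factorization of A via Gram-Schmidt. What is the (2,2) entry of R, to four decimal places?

r_{22} = 6.1960

c_1 = (3, -4, -3, 3, 4); ‖c_1‖ = 7.6811, so q_1 = (0.3906, -0.5208, -0.3906, 0.3906, 0.5208).
q_1·c_2 = 0.3906·2 + (-0.5208)·(-1) + (-0.3906)·(-3) + 0.3906·(-3) + 0.5208·(-4) = -0.7811.
u_2 = c_2 + 0.7811·q_1 = (2.3051, -1.4068, -3.3051, -2.6949, -3.5932).
r_{22} = ‖u_2‖ = 6.1960.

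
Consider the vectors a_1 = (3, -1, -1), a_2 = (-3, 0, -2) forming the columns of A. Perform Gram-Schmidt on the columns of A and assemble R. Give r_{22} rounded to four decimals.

r_{22} = 2.9233

a_1 = (3, -1, -1); ‖a_1‖ = 3.3166, so q_1 = (0.9045, -0.3015, -0.3015).
q_1·a_2 = 0.9045·(-3) + (-0.3015)·0 + (-0.3015)·(-2) = -2.1106.
u_2 = a_2 + 2.1106·q_1 = (-1.0909, -0.6364, -2.6364).
r_{22} = ‖u_2‖ = 2.9233.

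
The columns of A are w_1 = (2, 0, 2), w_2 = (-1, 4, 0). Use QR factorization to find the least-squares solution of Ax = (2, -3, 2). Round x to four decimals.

e_1 = w_1/‖w_1‖ = (2, 0, 2)/2.8284 = (0.7071, 0.0000, 0.7071).
r_{12} = e_1·w_2 = -0.7071.
u_2 = w_2 + 0.7071·e_1 = (-0.5000, 4.0000, 0.5000).
‖u_2‖ = 4.0620, so e_2 = (-0.1231, 0.9847, 0.1231).
Qᵀb = (2.8284, -2.9542).
Back-substitute: x_2 = -2.9542/4.0620 = -0.7273.
x_1 = (2.8284 + 0.7071·(-0.7273))/2.8284 = 0.8182.

x = (0.8182, -0.7273)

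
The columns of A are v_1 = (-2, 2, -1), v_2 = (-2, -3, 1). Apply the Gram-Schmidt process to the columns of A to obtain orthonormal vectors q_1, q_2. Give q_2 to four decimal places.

q_2 = (-0.7396, -0.6472, 0.1849)

q_1 = v_1/‖v_1‖ = (-2, 2, -1)/3.0000 = (-0.6667, 0.6667, -0.3333).
r_{12} = q_1·v_2 = -1.0000.
u_2 = v_2 + 1.0000·q_1 = (-2.6667, -2.3333, 0.6667).
‖u_2‖ = 3.6056, so q_2 = (-0.7396, -0.6472, 0.1849).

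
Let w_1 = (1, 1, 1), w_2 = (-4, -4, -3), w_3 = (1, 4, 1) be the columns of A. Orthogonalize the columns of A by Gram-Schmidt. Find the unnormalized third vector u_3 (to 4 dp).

w_1 = (1, 1, 1); ‖w_1‖ = 1.7321, so e_1 = (0.5774, 0.5774, 0.5774).
e_1·w_2 = 0.5774·(-4) + 0.5774·(-4) + 0.5774·(-3) = -6.3509.
u_2 = w_2 + 6.3509·e_1 = (-0.3333, -0.3333, 0.6667).
‖u_2‖ = 0.8165, so e_2 = (-0.4082, -0.4082, 0.8165).
e_1·w_3 = 0.5774·1 + 0.5774·4 + 0.5774·1 = 3.4641; e_2·w_3 = (-0.4082)·1 + (-0.4082)·4 + 0.8165·1 = -1.2247.
u_3 = w_3 − 3.4641·e_1 + 1.2247·e_2 = (-1.5000, 1.5000, 0.0000).

u_3 = (-1.5000, 1.5000, 0.0000)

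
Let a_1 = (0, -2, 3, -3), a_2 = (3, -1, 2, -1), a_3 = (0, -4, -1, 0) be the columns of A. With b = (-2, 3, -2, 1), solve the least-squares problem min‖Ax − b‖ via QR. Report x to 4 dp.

x = (-0.2287, -0.7073, -0.4378)

q_1 = a_1/‖a_1‖ = (0, -2, 3, -3)/4.6904 = (0.0000, -0.4264, 0.6396, -0.6396).
r_{12} = q_1·a_2 = 2.3452.
u_2 = a_2 − 2.3452·q_1 = (3.0000, 0.0000, 0.5000, 0.5000).
‖u_2‖ = 3.0822, so q_2 = (0.9733, 0.0000, 0.1622, 0.1622).
r_{13} = q_1·a_3 = 1.0660; r_{23} = q_2·a_3 = -0.1622.
u_3 = a_3 − 1.0660·q_1 + 0.1622·q_2 = (0.1579, -3.5455, -1.6555, 0.7081).
‖u_3‖ = 3.9796, so q_3 = (0.0397, -0.8909, -0.4160, 0.1779).
Qᵀb = (-3.1980, -2.1089, -1.7421).
Back-substitute: x_3 = -1.7421/3.9796 = -0.4378.
x_2 = (-2.1089 + 0.1622·(-0.4378))/3.0822 = -0.7073.
x_1 = (-3.1980 − 2.3452·(-0.7073) − 1.0660·(-0.4378))/4.6904 = -0.2287.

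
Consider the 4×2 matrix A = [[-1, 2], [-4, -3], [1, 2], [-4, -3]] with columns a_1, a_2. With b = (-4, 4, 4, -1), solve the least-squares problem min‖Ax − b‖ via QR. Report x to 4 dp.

e_1 = a_1/‖a_1‖ = (-1, -4, 1, -4)/5.8310 = (-0.1715, -0.6860, 0.1715, -0.6860).
r_{12} = e_1·a_2 = 4.1160.
u_2 = a_2 − 4.1160·e_1 = (2.7059, -0.1765, 1.2941, -0.1765).
‖u_2‖ = 3.0098, so e_2 = (0.8990, -0.0586, 0.4300, -0.0586).
Qᵀb = (-0.6860, -2.0521).
Back-substitute: x_2 = -2.0521/3.0098 = -0.6818.
x_1 = (-0.6860 − 4.1160·(-0.6818))/5.8310 = 0.3636.

x = (0.3636, -0.6818)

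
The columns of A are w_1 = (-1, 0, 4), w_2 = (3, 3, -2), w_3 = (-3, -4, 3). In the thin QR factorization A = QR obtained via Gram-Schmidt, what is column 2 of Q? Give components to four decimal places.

e_1 = w_1/‖w_1‖ = (-1, 0, 4)/4.1231 = (-0.2425, 0.0000, 0.9701).
r_{12} = e_1·w_2 = -2.6679.
u_2 = w_2 + 2.6679·e_1 = (2.3529, 3.0000, 0.5882).
‖u_2‖ = 3.8578, so e_2 = (0.6099, 0.7777, 0.1525).

e_2 = (0.6099, 0.7777, 0.1525)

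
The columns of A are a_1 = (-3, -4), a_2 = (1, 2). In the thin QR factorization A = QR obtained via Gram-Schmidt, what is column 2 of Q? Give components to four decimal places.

e_1 = a_1/‖a_1‖ = (-3, -4)/5.0000 = (-0.6000, -0.8000).
r_{12} = e_1·a_2 = -2.2000.
u_2 = a_2 + 2.2000·e_1 = (-0.3200, 0.2400).
‖u_2‖ = 0.4000, so e_2 = (-0.8000, 0.6000).

e_2 = (-0.8000, 0.6000)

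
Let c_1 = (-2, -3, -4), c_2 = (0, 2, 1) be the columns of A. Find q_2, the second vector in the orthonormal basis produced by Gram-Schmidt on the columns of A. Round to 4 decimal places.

c_1 = (-2, -3, -4); ‖c_1‖ = 5.3852, so q_1 = (-0.3714, -0.5571, -0.7428).
q_1·c_2 = (-0.3714)·0 + (-0.5571)·2 + (-0.7428)·1 = -1.8570.
u_2 = c_2 + 1.8570·q_1 = (-0.6897, 0.9655, -0.3793).
‖u_2‖ = 1.2457, so q_2 = (-0.5536, 0.7751, -0.3045).

q_2 = (-0.5536, 0.7751, -0.3045)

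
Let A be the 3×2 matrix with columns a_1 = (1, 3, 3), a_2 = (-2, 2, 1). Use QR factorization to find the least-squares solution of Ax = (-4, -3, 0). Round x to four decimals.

x = (-1.0738, 1.0574)

a_1 = (1, 3, 3); ‖a_1‖ = 4.3589, so q_1 = (0.2294, 0.6882, 0.6882).
q_1·a_2 = 0.2294·(-2) + 0.6882·2 + 0.6882·1 = 1.6059.
u_2 = a_2 − 1.6059·q_1 = (-2.3684, 0.8947, -0.1053).
‖u_2‖ = 2.5340, so q_2 = (-0.9347, 0.3531, -0.0415).
Qᵀb = (-2.9824, 2.6794).
Back-substitute: x_2 = 2.6794/2.5340 = 1.0574.
x_1 = (-2.9824 − 1.6059·1.0574)/4.3589 = -1.0738.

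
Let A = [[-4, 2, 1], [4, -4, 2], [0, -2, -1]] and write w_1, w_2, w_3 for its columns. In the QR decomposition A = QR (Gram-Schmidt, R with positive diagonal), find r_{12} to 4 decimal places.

q_1 = w_1/‖w_1‖ = (-4, 4, 0)/5.6569 = (-0.7071, 0.7071, 0.0000).
r_{12} = q_1·w_2 = -4.2426.

r_{12} = -4.2426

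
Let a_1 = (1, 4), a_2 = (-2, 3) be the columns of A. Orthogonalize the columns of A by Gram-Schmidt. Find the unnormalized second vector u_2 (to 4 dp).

u_2 = (-2.5882, 0.6471)

a_1 = (1, 4); ‖a_1‖ = 4.1231, so e_1 = (0.2425, 0.9701).
e_1·a_2 = 0.2425·(-2) + 0.9701·3 = 2.4254.
u_2 = a_2 − 2.4254·e_1 = (-2.5882, 0.6471).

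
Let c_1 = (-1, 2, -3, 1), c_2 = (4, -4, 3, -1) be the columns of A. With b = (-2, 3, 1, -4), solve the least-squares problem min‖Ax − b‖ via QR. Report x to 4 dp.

c_1 = (-1, 2, -3, 1); ‖c_1‖ = 3.8730, so e_1 = (-0.2582, 0.5164, -0.7746, 0.2582).
e_1·c_2 = (-0.2582)·4 + 0.5164·(-4) + (-0.7746)·3 + 0.2582·(-1) = -5.6804.
u_2 = c_2 + 5.6804·e_1 = (2.5333, -1.0667, -1.4000, 0.4667).
‖u_2‖ = 3.1198, so e_2 = (0.8120, -0.3419, -0.4487, 0.1496).
Qᵀb = (0.2582, -3.6968).
Back-substitute: x_2 = -3.6968/3.1198 = -1.1849.
x_1 = (0.2582 + 5.6804·(-1.1849))/3.8730 = -1.6712.

x = (-1.6712, -1.1849)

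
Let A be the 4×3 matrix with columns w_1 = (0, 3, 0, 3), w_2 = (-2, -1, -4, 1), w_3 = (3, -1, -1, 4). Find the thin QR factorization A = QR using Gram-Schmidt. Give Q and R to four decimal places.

w_1 = (0, 3, 0, 3); ‖w_1‖ = 4.2426, so e_1 = (0.0000, 0.7071, 0.0000, 0.7071).
e_1·w_2 = 0.0000·(-2) + 0.7071·(-1) + 0.0000·(-4) + 0.7071·1 = 0.0000.
u_2 = w_2 + 0.0000·e_1 = (-2.0000, -1.0000, -4.0000, 1.0000).
‖u_2‖ = 4.6904, so e_2 = (-0.4264, -0.2132, -0.8528, 0.2132).
e_1·w_3 = 0.0000·3 + 0.7071·(-1) + 0.0000·(-1) + 0.7071·4 = 2.1213; e_2·w_3 = (-0.4264)·3 + (-0.2132)·(-1) + (-0.8528)·(-1) + 0.2132·4 = 0.6396.
u_3 = w_3 − 2.1213·e_1 − 0.6396·e_2 = (3.2727, -2.3636, -0.4545, 2.3636).
‖u_3‖ = 4.7001, so e_3 = (0.6963, -0.5029, -0.0967, 0.5029).

Q = [[0.0000, -0.4264, 0.6963], [0.7071, -0.2132, -0.5029], [0.0000, -0.8528, -0.0967], [0.7071, 0.2132, 0.5029]], R = [[4.2426, 0.0000, 2.1213], [0.0000, 4.6904, 0.6396], [0.0000, 0.0000, 4.7001]]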